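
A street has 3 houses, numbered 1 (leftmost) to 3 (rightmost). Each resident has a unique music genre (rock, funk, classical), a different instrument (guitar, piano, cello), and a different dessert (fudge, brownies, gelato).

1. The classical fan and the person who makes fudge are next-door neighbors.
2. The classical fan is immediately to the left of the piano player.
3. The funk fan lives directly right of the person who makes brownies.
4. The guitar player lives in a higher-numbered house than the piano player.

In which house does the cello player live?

From clue 4, the guitar player must be in house 3.
The piano player is in house 2 (clue 4).
House 1 instrument: only cello fits.
The classical fan is in house 1 (clue 2).
Clue 1: the person who makes fudge is in house 2.
House 1 dessert: only brownies fits.
So house 3 gets gelato for dessert.
Clue 3: the funk fan is in house 2.
House 3's music genre must be rock (nothing else left).
So: house 1 = classical/cello/brownies, house 2 = funk/piano/fudge, house 3 = rock/guitar/gelato.

1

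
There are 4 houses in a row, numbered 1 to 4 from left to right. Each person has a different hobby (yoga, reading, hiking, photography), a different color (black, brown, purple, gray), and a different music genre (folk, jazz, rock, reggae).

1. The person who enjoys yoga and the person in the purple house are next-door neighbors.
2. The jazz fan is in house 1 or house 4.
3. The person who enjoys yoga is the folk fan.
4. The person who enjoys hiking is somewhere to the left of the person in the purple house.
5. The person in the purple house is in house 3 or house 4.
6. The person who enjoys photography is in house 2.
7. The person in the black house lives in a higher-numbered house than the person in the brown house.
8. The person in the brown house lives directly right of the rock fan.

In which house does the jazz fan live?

By clue 6, the person who enjoys photography is in house 2.
The only color still possible for house 1 is gray.
The only color still possible for house 2 is brown.
From clue 8, the rock fan must be in house 1.
That leaves reggae as the music genre for house 2.
So house 3 gets folk for music genre.
The only music genre still possible for house 4 is jazz.
From clue 3, the person who enjoys yoga must be in house 3.
The only hobby still possible for house 1 is hiking.
House 4's hobby must be reading (nothing else left).
The person in the purple house is in house 4 (clue 1).
House 3's color must be black (nothing else left).
So: house 1 = hiking/gray/rock, house 2 = photography/brown/reggae, house 3 = yoga/black/folk, house 4 = reading/purple/jazz.

4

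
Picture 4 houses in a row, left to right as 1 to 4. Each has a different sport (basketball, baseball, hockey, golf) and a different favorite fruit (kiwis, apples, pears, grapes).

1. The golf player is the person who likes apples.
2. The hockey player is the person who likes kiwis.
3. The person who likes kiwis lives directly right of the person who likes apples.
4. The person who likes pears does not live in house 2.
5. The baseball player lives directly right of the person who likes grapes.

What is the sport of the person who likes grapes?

The baseball player is narrowed to house 2 or 3 or 4; consider each.
Placing it in house 2 and house 3 leads to a contradiction, so it's in house 4.
By clue 5, the person who likes grapes is in house 3.
By clue 2, the hockey player is in house 2.
From clue 2, the person who likes kiwis must be in house 2.
Clue 3: the person who likes apples is in house 1.
House 1's sport must be golf (nothing else left).
That leaves basketball as the sport for house 3.
So house 4 gets pears for favorite fruit.
So: house 1 = golf/apples, house 2 = hockey/kiwis, house 3 = basketball/grapes, house 4 = baseball/pears.

basketball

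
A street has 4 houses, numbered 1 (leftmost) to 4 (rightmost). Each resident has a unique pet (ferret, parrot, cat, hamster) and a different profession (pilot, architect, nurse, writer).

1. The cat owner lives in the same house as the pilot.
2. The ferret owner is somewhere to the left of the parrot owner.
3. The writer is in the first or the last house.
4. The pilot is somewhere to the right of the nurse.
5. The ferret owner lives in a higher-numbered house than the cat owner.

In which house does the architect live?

Clue 1: the cat owner is in house 2.
By clue 1, the pilot is in house 2.
The nurse is in house 1 (clue 4).
From clue 5, the ferret owner must be in house 3.
That leaves hamster as the pet for house 1.
House 4's pet must be parrot (nothing else left).
House 3's profession must be architect (nothing else left).
The only profession still possible for house 4 is writer.
So: house 1 = hamster/nurse, house 2 = cat/pilot, house 3 = ferret/architect, house 4 = parrot/writer.

3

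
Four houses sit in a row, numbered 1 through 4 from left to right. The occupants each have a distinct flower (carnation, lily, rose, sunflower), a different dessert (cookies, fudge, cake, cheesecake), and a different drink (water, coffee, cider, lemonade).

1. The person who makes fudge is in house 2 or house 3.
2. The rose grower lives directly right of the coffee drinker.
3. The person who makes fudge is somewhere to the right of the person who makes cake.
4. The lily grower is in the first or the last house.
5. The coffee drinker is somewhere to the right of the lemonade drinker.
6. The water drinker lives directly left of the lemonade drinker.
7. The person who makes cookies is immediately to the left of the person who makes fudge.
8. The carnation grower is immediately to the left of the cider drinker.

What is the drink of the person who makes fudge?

coffee

By clue 6, the water drinker is in house 1.
The lemonade drinker is in house 2 (clue 6).
House 4 dessert: only cheesecake fits.
House 4 drink: only cider fits.
Clue 2 places the rose grower in house 4.
By clue 8, the carnation grower is in house 3.
That leaves sunflower as the flower for house 2.
The only dessert still possible for house 3 is fudge.
House 3 drink: only coffee fits.
The person who makes cookies is in house 2 (clue 7).
The only flower still possible for house 1 is lily.
That leaves cake as the dessert for house 1.
So: house 1 = lily/cake/water, house 2 = sunflower/cookies/lemonade, house 3 = carnation/fudge/coffee, house 4 = rose/cheesecake/cider.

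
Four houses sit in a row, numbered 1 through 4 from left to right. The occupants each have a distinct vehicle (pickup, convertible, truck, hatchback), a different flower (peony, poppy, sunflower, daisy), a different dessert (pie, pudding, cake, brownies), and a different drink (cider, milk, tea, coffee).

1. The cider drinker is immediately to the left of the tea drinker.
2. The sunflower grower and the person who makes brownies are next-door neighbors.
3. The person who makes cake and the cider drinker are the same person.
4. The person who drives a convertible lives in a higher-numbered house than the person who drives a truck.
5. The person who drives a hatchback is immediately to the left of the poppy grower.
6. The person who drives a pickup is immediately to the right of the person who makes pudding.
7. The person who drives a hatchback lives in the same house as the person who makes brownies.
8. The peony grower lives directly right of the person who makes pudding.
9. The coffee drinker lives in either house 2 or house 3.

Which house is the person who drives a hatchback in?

House 4 dessert: only pie fits.
The coffee drinker is narrowed to house 2 or 3; consider each.
Placing it in house 2 leads to a contradiction, so it's in house 3.
Clue 1: the cider drinker is in house 1.
From clue 1, the tea drinker must be in house 2.
Clue 3: the person who makes cake is in house 1.
The only drink still possible for house 4 is milk.
House 1's vehicle must be truck (nothing else left).
The person who drives a hatchback is narrowed to house 2 or 3; consider each.
Placing it in house 3 leads to a contradiction, so it's in house 2.
The poppy grower is in house 3 (clue 5).
Clue 7 places the person who makes brownies in house 2.
House 3 dessert: only pudding fits.
The sunflower grower is in house 1 (clue 2).
Clue 6: the person who drives a pickup is in house 4.
House 3's vehicle must be convertible (nothing else left).
House 2's flower must be daisy (nothing else left).
House 4 flower: only peony fits.
So: house 1 = truck/sunflower/cake/cider, house 2 = hatchback/daisy/brownies/tea, house 3 = convertible/poppy/pudding/coffee, house 4 = pickup/peony/pie/milk.

2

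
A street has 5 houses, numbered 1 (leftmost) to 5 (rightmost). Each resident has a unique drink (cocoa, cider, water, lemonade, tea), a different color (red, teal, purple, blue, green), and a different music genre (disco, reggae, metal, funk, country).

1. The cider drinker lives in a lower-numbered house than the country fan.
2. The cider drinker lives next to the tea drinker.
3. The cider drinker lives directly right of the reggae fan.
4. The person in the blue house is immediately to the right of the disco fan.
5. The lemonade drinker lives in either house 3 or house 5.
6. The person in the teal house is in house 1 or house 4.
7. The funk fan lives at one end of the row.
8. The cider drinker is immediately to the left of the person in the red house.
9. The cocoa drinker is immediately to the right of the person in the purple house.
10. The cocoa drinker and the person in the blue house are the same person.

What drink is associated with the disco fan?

water

The lemonade drinker is narrowed to house 3 or 5; consider each.
Placing it in house 5 leads to a contradiction, so it's in house 3.
House 2's music genre must be metal (nothing else left).
The cider drinker is narrowed to house 2 or 4; consider each.
Placing it in house 4 leads to a contradiction, so it's in house 2.
From clue 2, the tea drinker must be in house 1.
The reggae fan is in house 1 (clue 3).
Clue 8 places the person in the red house in house 3.
House 5's music genre must be funk (nothing else left).
Clue 9 places the cocoa drinker in house 5.
The person in the purple house is in house 4 (clue 9).
Clue 10 places the person in the blue house in house 5.
The only drink still possible for house 4 is water.
So house 2 gets green for color.
The disco fan is in house 4 (clue 4).
The only color still possible for house 1 is teal.
The only music genre still possible for house 3 is country.
So: house 1 = tea/teal/reggae, house 2 = cider/green/metal, house 3 = lemonade/red/country, house 4 = water/purple/disco, house 5 = cocoa/blue/funk.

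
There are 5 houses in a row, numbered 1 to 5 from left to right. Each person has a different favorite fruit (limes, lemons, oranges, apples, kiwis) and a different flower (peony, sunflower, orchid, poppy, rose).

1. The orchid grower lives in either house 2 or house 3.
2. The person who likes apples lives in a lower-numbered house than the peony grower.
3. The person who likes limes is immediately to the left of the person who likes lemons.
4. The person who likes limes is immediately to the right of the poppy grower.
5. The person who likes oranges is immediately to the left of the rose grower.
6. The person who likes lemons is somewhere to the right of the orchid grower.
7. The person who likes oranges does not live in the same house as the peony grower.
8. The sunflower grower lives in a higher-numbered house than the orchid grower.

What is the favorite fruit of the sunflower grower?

oranges

The only flower still possible for house 1 is poppy.
The person who likes limes is in house 2 (clue 4).
The person who likes lemons is in house 3 (clue 3).
By clue 6, the orchid grower is in house 2.
The only favorite fruit still possible for house 5 is kiwis.
By clue 5, the person who likes oranges is in house 4.
The rose grower is in house 5 (clue 5).
House 1 favorite fruit: only apples fits.
The only flower still possible for house 4 is sunflower.
The only flower still possible for house 3 is peony.
So: house 1 = apples/poppy, house 2 = limes/orchid, house 3 = lemons/peony, house 4 = oranges/sunflower, house 5 = kiwis/rose.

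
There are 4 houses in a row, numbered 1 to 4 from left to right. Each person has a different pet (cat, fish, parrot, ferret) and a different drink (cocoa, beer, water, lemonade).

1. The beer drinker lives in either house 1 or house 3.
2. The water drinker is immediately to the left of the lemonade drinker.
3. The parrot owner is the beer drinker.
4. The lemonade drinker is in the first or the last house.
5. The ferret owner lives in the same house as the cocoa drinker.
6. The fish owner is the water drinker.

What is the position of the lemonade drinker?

By clue 4, the lemonade drinker is in house 4.
Clue 2 places the water drinker in house 3.
By clue 6, the fish owner is in house 3.
That leaves parrot as the pet for house 1.
That leaves ferret as the pet for house 2.
That leaves cat as the pet for house 4.
House 2's drink must be cocoa (nothing else left).
The only drink still possible for house 1 is beer.
So: house 1 = parrot/beer, house 2 = ferret/cocoa, house 3 = fish/water, house 4 = cat/lemonade.

4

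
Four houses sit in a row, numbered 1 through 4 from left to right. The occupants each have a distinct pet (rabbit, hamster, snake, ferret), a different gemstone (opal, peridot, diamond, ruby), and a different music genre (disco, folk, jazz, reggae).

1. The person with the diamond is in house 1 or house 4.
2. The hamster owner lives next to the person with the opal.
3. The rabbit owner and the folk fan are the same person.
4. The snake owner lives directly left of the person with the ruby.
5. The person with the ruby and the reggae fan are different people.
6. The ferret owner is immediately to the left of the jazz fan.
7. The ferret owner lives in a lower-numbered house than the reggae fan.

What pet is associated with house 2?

The person with the diamond is narrowed to house 1 or 4; consider each.
Placing it in house 4 leads to a contradiction, so it's in house 1.
The ferret owner is narrowed to house 1 or 2 or 3; consider each.
Placing it in house 2 and house 3 leads to a contradiction, so it's in house 1.
By clue 6, the jazz fan is in house 2.
House 1 music genre: only disco fits.
The rabbit owner is narrowed to house 3 or 4; consider each.
Placing it in house 3 leads to a contradiction, so it's in house 4.
Clue 3: the folk fan is in house 4.
That leaves reggae as the music genre for house 3.
From clue 5, the person with the ruby must be in house 4.
By clue 4, the snake owner is in house 3.
House 2's pet must be hamster (nothing else left).
Clue 2 places the person with the opal in house 3.
The only gemstone still possible for house 2 is peridot.
So: house 1 = ferret/diamond/disco, house 2 = hamster/peridot/jazz, house 3 = snake/opal/reggae, house 4 = rabbit/ruby/folk.

hamster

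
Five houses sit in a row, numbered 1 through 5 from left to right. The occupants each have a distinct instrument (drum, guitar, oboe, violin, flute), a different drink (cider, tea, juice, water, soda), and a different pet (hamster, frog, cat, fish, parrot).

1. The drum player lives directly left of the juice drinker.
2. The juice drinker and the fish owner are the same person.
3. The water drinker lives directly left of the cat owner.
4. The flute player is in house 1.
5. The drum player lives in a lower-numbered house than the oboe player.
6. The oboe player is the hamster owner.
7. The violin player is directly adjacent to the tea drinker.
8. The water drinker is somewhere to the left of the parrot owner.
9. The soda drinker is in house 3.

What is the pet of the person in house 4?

fish

By clue 4, the flute player is in house 1.
By clue 9, the soda drinker is in house 3.
So house 1 gets frog for pet.
The drum player is narrowed to house 3 or 4; consider each.
Placing it in house 4 leads to a contradiction, so it's in house 3.
Clue 1: the juice drinker is in house 4.
Clue 2: the fish owner is in house 4.
Clue 6: the oboe player is in house 5.
House 5 pet: only hamster fits.
The guitar player is narrowed to house 2 or 4; consider each.
Placing it in house 4 leads to a contradiction, so it's in house 2.
House 4's instrument must be violin (nothing else left).
The tea drinker is in house 5 (clue 7).
The cider drinker is narrowed to house 1 or 2; consider each.
Placing it in house 1 leads to a contradiction, so it's in house 2.
That leaves water as the drink for house 1.
By clue 3, the cat owner is in house 2.
That leaves parrot as the pet for house 3.
So: house 1 = flute/water/frog, house 2 = guitar/cider/cat, house 3 = drum/soda/parrot, house 4 = violin/juice/fish, house 5 = oboe/tea/hamster.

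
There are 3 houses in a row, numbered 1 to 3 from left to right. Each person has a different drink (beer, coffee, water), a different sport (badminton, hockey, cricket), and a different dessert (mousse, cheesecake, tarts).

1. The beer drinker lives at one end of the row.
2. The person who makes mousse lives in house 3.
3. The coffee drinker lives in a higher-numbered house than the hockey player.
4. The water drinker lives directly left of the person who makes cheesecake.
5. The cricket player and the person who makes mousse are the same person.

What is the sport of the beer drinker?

cricket

By clue 2, the person who makes mousse is in house 3.
The cricket player is in house 3 (clue 5).
House 1 dessert: only tarts fits.
That leaves cheesecake as the dessert for house 2.
Clue 4 places the water drinker in house 1.
House 2's drink must be coffee (nothing else left).
House 3's drink must be beer (nothing else left).
Clue 3 places the hockey player in house 1.
House 2 sport: only badminton fits.
So: house 1 = water/hockey/tarts, house 2 = coffee/badminton/cheesecake, house 3 = beer/cricket/mousse.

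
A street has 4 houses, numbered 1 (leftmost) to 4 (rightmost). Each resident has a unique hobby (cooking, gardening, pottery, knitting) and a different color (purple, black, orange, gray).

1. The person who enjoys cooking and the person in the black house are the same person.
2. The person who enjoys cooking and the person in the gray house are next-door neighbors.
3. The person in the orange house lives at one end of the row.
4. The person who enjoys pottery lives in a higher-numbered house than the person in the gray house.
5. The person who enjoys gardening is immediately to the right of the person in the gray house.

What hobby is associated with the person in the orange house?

pottery

The person in the orange house is narrowed to house 1 or 4; consider each.
Placing it in house 1 leads to a contradiction, so it's in house 4.
The person who enjoys cooking is narrowed to house 1 or 2 or 3; consider each.
Placing it in house 2 and house 3 leads to a contradiction, so it's in house 1.
The person in the black house is in house 1 (clue 1).
Clue 2: the person in the gray house is in house 2.
From clue 5, the person who enjoys gardening must be in house 3.
House 2 hobby: only knitting fits.
House 4 hobby: only pottery fits.
The only color still possible for house 3 is purple.
So: house 1 = cooking/black, house 2 = knitting/gray, house 3 = gardening/purple, house 4 = pottery/orange.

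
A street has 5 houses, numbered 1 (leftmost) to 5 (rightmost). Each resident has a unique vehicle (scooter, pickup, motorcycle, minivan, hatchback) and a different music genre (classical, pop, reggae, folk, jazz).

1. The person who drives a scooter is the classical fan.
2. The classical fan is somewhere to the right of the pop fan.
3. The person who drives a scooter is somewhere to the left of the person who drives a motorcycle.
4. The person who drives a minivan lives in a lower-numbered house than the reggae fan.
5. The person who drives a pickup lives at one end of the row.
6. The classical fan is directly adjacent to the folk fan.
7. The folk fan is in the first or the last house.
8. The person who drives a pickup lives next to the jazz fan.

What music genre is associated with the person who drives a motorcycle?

folk

The person who drives a pickup is narrowed to house 1 or 5; consider each.
Placing it in house 5 leads to a contradiction, so it's in house 1.
By clue 8, the jazz fan is in house 2.
From clue 1, the person who drives a scooter must be in house 4.
From clue 3, the person who drives a motorcycle must be in house 5.
By clue 6, the folk fan is in house 5.
House 1's music genre must be pop (nothing else left).
So house 3 gets reggae for music genre.
House 4 music genre: only classical fits.
From clue 4, the person who drives a minivan must be in house 2.
House 3 vehicle: only hatchback fits.
So: house 1 = pickup/pop, house 2 = minivan/jazz, house 3 = hatchback/reggae, house 4 = scooter/classical, house 5 = motorcycle/folk.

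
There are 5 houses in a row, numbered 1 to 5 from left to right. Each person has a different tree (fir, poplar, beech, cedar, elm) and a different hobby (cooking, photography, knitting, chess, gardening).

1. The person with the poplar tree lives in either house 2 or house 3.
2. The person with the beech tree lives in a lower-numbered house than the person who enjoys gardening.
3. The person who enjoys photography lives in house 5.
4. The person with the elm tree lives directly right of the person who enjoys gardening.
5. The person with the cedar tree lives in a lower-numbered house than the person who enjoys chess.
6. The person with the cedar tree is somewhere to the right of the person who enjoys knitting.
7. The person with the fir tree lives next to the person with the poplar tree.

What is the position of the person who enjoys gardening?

4

Clue 3 places the person who enjoys photography in house 5.
That leaves elm as the tree for house 5.
Clue 4 places the person who enjoys gardening in house 4.
The only tree still possible for house 4 is fir.
From clue 5, the person with the cedar tree must be in house 2.
Clue 6: the person who enjoys knitting is in house 1.
The person with the poplar tree is in house 3 (clue 7).
So house 1 gets beech for tree.
The only hobby still possible for house 2 is cooking.
House 3's hobby must be chess (nothing else left).
So: house 1 = beech/knitting, house 2 = cedar/cooking, house 3 = poplar/chess, house 4 = fir/gardening, house 5 = elm/photography.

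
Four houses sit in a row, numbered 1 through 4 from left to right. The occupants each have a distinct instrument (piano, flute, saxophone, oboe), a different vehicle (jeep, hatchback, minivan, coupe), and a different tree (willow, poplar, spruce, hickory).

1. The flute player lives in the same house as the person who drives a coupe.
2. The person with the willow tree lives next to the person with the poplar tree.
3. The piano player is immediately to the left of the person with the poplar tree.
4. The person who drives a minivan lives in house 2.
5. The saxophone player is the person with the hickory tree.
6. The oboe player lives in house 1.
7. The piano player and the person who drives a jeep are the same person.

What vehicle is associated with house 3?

jeep

From clue 4, the person who drives a minivan must be in house 2.
Clue 6 places the oboe player in house 1.
The piano player is in house 3 (clue 7).
The person who drives a jeep is in house 3 (clue 7).
House 2 instrument: only saxophone fits.
The only instrument still possible for house 4 is flute.
So house 1 gets hatchback for vehicle.
House 4's vehicle must be coupe (nothing else left).
From clue 3, the person with the poplar tree must be in house 4.
Clue 5 places the person with the hickory tree in house 2.
House 1 tree: only spruce fits.
So house 3 gets willow for tree.
So: house 1 = oboe/hatchback/spruce, house 2 = saxophone/minivan/hickory, house 3 = piano/jeep/willow, house 4 = flute/coupe/poplar.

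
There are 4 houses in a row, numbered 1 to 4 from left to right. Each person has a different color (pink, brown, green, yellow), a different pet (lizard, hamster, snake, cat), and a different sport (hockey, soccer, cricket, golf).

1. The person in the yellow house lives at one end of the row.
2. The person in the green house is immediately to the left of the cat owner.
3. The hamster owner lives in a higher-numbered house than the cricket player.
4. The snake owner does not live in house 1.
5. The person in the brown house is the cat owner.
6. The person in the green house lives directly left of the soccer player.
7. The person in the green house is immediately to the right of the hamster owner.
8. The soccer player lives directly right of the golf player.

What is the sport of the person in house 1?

cricket

From clue 7, the person in the green house must be in house 3.
Clue 7 places the hamster owner in house 2.
House 1 pet: only lizard fits.
Clue 2: the cat owner is in house 4.
Clue 3: the cricket player is in house 1.
From clue 5, the person in the brown house must be in house 4.
The soccer player is in house 4 (clue 6).
By clue 8, the golf player is in house 3.
That leaves yellow as the color for house 1.
The only color still possible for house 2 is pink.
The only pet still possible for house 3 is snake.
The only sport still possible for house 2 is hockey.
So: house 1 = yellow/lizard/cricket, house 2 = pink/hamster/hockey, house 3 = green/snake/golf, house 4 = brown/cat/soccer.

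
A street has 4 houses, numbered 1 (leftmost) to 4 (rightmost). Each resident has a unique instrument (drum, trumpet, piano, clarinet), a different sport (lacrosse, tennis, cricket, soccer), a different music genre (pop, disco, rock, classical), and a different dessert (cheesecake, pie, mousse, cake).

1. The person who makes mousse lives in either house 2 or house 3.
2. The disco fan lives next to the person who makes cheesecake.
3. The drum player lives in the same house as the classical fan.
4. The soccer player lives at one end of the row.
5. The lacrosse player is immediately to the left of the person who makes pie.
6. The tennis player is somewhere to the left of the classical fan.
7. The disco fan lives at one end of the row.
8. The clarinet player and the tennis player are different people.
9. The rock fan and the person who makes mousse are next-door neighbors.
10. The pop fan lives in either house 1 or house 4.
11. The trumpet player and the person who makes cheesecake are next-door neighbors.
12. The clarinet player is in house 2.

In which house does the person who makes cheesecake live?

The clarinet player is in house 2 (clue 12).
So house 2 gets rock for music genre.
House 3 music genre: only classical fits.
House 1 dessert: only cake fits.
The only dessert still possible for house 4 is pie.
Clue 3: the drum player is in house 3.
By clue 5, the lacrosse player is in house 3.
The tennis player is in house 1 (clue 6).
By clue 9, the person who makes mousse is in house 3.
That leaves cricket as the sport for house 2.
That leaves soccer as the sport for house 4.
The only dessert still possible for house 2 is cheesecake.
From clue 2, the disco fan must be in house 1.
From clue 11, the trumpet player must be in house 1.
House 4's instrument must be piano (nothing else left).
So house 4 gets pop for music genre.
So: house 1 = trumpet/tennis/disco/cake, house 2 = clarinet/cricket/rock/cheesecake, house 3 = drum/lacrosse/classical/mousse, house 4 = piano/soccer/pop/pie.

2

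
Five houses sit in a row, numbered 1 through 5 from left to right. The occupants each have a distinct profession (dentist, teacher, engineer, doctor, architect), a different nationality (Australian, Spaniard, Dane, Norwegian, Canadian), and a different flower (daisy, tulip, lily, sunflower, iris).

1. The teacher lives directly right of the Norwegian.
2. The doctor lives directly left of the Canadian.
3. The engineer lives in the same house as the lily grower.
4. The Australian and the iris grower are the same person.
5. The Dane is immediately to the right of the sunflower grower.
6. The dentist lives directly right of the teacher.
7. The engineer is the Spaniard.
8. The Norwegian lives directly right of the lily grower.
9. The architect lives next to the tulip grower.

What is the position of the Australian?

5

The dentist is narrowed to house 4 or 5; consider each.
Placing it in house 5 leads to a contradiction, so it's in house 4.
By clue 6, the teacher is in house 3.
So house 5 gets architect for profession.
By clue 1, the Norwegian is in house 2.
By clue 8, the lily grower is in house 1.
Clue 9 places the tulip grower in house 4.
So house 3 gets Canadian for nationality.
Clue 2: the doctor is in house 2.
Clue 3: the engineer is in house 1.
Clue 4: the Australian is in house 5.
Clue 4 places the iris grower in house 5.
Clue 5 places the Dane in house 4.
From clue 5, the sunflower grower must be in house 3.
The only nationality still possible for house 1 is Spaniard.
That leaves daisy as the flower for house 2.
So: house 1 = engineer/Spaniard/lily, house 2 = doctor/Norwegian/daisy, house 3 = teacher/Canadian/sunflower, house 4 = dentist/Dane/tulip, house 5 = architect/Australian/iris.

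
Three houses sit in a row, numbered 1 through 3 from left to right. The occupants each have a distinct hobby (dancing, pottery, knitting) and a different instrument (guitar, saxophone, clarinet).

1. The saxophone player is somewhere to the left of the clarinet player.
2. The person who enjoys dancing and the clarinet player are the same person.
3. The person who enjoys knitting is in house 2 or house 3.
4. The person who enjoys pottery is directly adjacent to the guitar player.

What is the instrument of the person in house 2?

House 1's hobby must be pottery (nothing else left).
Clue 4 places the guitar player in house 2.
House 1's instrument must be saxophone (nothing else left).
House 3's instrument must be clarinet (nothing else left).
From clue 2, the person who enjoys dancing must be in house 3.
So house 2 gets knitting for hobby.
So: house 1 = pottery/saxophone, house 2 = knitting/guitar, house 3 = dancing/clarinet.

guitar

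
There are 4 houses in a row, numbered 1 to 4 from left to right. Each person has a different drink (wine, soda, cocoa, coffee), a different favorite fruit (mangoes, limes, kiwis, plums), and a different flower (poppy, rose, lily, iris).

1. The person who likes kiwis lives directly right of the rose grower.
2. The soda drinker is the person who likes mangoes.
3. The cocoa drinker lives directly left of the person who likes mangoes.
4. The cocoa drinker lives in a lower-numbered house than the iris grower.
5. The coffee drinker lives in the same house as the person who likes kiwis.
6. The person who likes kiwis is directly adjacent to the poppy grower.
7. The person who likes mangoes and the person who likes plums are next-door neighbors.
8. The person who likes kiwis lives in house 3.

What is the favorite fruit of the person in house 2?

mangoes

Clue 8: the person who likes kiwis is in house 3.
Clue 1: the rose grower is in house 2.
From clue 5, the coffee drinker must be in house 3.
The person who likes mangoes is in house 2 (clue 7).
Clue 7: the person who likes plums is in house 1.
So house 4 gets limes for favorite fruit.
House 1 flower: only lily fits.
The only flower still possible for house 3 is iris.
House 4's flower must be poppy (nothing else left).
Clue 2: the soda drinker is in house 2.
That leaves cocoa as the drink for house 1.
So house 4 gets wine for drink.
So: house 1 = cocoa/plums/lily, house 2 = soda/mangoes/rose, house 3 = coffee/kiwis/iris, house 4 = wine/limes/poppy.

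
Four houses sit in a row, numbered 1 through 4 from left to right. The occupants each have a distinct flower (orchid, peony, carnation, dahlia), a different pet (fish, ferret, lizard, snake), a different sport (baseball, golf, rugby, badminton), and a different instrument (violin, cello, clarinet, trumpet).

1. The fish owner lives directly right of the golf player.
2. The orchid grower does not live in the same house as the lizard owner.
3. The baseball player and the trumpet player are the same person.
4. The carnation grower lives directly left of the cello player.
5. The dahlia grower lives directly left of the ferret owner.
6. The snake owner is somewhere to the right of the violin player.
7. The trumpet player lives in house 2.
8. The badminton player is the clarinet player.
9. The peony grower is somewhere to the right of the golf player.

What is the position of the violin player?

1

The trumpet player is in house 2 (clue 7).
That leaves lizard as the pet for house 1.
By clue 3, the baseball player is in house 2.
That leaves dahlia as the flower for house 1.
By clue 5, the ferret owner is in house 2.
So house 3 gets snake for pet.
That leaves fish as the pet for house 4.
Clue 1: the golf player is in house 3.
From clue 6, the violin player must be in house 1.
By clue 9, the peony grower is in house 4.
From clue 8, the badminton player must be in house 4.
The clarinet player is in house 4 (clue 8).
That leaves rugby as the sport for house 1.
House 3's instrument must be cello (nothing else left).
Clue 4: the carnation grower is in house 2.
So house 3 gets orchid for flower.
So: house 1 = dahlia/lizard/rugby/violin, house 2 = carnation/ferret/baseball/trumpet, house 3 = orchid/snake/golf/cello, house 4 = peony/fish/badminton/clarinet.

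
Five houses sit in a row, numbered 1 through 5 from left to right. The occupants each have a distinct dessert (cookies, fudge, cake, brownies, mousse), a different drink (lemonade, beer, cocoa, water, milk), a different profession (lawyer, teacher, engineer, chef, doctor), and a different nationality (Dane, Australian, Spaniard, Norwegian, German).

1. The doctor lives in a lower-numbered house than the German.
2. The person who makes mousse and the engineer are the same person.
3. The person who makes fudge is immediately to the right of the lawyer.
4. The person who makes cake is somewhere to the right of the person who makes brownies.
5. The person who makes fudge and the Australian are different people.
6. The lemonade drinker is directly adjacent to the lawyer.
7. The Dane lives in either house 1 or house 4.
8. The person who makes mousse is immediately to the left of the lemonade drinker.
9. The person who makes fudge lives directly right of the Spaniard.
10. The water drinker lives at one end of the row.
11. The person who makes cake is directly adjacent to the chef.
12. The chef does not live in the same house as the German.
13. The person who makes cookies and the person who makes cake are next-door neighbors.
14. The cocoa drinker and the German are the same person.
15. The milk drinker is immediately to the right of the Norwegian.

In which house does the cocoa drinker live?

The water drinker is narrowed to house 1 or 5; consider each.
Placing it in house 5 leads to a contradiction, so it's in house 1.
The Dane is narrowed to house 1 or 4; consider each.
Placing it in house 4 leads to a contradiction, so it's in house 1.
The person who makes fudge is narrowed to house 3 or 4 or 5; consider each.
Placing it in house 3 and house 4 leads to a contradiction, so it's in house 5.
Clue 3: the lawyer is in house 4.
Clue 9 places the Spaniard in house 4.
The only nationality still possible for house 5 is German.
From clue 2, the person who makes mousse must be in house 2.
Clue 2 places the engineer in house 2.
Clue 8 places the lemonade drinker in house 3.
From clue 14, the cocoa drinker must be in house 5.
House 2's drink must be beer (nothing else left).
House 4 drink: only milk fits.
The only profession still possible for house 5 is teacher.
By clue 11, the person who makes cake is in house 4.
By clue 11, the chef is in house 3.
The person who makes cookies is in house 3 (clue 13).
The Norwegian is in house 3 (clue 15).
House 1 dessert: only brownies fits.
That leaves doctor as the profession for house 1.
House 2's nationality must be Australian (nothing else left).
So: house 1 = brownies/water/doctor/Dane, house 2 = mousse/beer/engineer/Australian, house 3 = cookies/lemonade/chef/Norwegian, house 4 = cake/milk/lawyer/Spaniard, house 5 = fudge/cocoa/teacher/German.

5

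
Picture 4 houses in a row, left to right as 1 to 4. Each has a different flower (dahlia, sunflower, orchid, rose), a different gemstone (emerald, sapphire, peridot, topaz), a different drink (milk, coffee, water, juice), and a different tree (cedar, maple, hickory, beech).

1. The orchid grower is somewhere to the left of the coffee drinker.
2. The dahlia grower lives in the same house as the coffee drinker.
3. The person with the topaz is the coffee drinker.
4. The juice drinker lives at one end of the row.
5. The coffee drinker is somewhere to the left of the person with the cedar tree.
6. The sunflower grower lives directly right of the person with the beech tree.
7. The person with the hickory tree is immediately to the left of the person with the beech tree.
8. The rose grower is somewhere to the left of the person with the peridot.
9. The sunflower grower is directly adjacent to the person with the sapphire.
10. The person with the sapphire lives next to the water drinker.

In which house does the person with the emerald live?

1

The only flower still possible for house 4 is sunflower.
House 1's gemstone must be emerald (nothing else left).
Clue 6 places the person with the beech tree in house 3.
The person with the hickory tree is in house 2 (clue 7).
From clue 9, the person with the sapphire must be in house 3.
That leaves topaz as the gemstone for house 2.
That leaves peridot as the gemstone for house 4.
House 1 tree: only maple fits.
House 4's tree must be cedar (nothing else left).
Clue 3: the coffee drinker is in house 2.
So house 1 gets juice for drink.
That leaves milk as the drink for house 3.
House 4 drink: only water fits.
From clue 1, the orchid grower must be in house 1.
From clue 2, the dahlia grower must be in house 2.
That leaves rose as the flower for house 3.
So: house 1 = orchid/emerald/juice/maple, house 2 = dahlia/topaz/coffee/hickory, house 3 = rose/sapphire/milk/beech, house 4 = sunflower/peridot/water/cedar.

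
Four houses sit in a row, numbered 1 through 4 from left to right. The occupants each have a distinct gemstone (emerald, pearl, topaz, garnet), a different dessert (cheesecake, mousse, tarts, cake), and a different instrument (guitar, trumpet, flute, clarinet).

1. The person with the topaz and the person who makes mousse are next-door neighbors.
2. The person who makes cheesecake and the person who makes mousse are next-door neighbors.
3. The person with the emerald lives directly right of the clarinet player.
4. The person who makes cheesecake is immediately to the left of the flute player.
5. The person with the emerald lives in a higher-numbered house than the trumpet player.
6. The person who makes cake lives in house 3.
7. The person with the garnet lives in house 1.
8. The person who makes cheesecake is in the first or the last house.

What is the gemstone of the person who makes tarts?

emerald

Clue 6: the person who makes cake is in house 3.
The person with the garnet is in house 1 (clue 7).
The person who makes cheesecake is in house 1 (clue 8).
From clue 1, the person with the topaz must be in house 3.
The person who makes mousse is in house 2 (clue 2).
The flute player is in house 2 (clue 4).
That leaves tarts as the dessert for house 4.
So house 4 gets guitar for instrument.
The person with the emerald is narrowed to house 2 or 4; consider each.
Placing it in house 2 leads to a contradiction, so it's in house 4.
From clue 3, the clarinet player must be in house 3.
House 2's gemstone must be pearl (nothing else left).
House 1 instrument: only trumpet fits.
So: house 1 = garnet/cheesecake/trumpet, house 2 = pearl/mousse/flute, house 3 = topaz/cake/clarinet, house 4 = emerald/tarts/guitar.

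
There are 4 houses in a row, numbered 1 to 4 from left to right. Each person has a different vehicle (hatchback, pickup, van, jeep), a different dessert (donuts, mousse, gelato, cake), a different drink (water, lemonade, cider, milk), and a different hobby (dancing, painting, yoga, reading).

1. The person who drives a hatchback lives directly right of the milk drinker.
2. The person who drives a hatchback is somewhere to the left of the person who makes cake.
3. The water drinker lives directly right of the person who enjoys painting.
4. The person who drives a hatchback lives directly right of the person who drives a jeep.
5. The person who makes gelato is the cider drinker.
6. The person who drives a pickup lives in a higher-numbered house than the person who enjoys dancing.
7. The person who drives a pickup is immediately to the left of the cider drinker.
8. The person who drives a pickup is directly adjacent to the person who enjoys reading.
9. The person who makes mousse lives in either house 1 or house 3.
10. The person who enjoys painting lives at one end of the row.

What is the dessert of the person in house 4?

From clue 10, the person who enjoys painting must be in house 1.
That leaves van as the vehicle for house 4.
Clue 3 places the water drinker in house 2.
By clue 6, the person who drives a pickup is in house 3.
Clue 6 places the person who enjoys dancing in house 2.
Clue 7: the cider drinker is in house 4.
The only vehicle still possible for house 1 is jeep.
House 2's vehicle must be hatchback (nothing else left).
House 2's dessert must be donuts (nothing else left).
House 1 drink: only milk fits.
The only drink still possible for house 3 is lemonade.
House 3 hobby: only yoga fits.
House 4's hobby must be reading (nothing else left).
Clue 5: the person who makes gelato is in house 4.
So house 1 gets mousse for dessert.
House 3 dessert: only cake fits.
So: house 1 = jeep/mousse/milk/painting, house 2 = hatchback/donuts/water/dancing, house 3 = pickup/cake/lemonade/yoga, house 4 = van/gelato/cider/reading.

gelato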